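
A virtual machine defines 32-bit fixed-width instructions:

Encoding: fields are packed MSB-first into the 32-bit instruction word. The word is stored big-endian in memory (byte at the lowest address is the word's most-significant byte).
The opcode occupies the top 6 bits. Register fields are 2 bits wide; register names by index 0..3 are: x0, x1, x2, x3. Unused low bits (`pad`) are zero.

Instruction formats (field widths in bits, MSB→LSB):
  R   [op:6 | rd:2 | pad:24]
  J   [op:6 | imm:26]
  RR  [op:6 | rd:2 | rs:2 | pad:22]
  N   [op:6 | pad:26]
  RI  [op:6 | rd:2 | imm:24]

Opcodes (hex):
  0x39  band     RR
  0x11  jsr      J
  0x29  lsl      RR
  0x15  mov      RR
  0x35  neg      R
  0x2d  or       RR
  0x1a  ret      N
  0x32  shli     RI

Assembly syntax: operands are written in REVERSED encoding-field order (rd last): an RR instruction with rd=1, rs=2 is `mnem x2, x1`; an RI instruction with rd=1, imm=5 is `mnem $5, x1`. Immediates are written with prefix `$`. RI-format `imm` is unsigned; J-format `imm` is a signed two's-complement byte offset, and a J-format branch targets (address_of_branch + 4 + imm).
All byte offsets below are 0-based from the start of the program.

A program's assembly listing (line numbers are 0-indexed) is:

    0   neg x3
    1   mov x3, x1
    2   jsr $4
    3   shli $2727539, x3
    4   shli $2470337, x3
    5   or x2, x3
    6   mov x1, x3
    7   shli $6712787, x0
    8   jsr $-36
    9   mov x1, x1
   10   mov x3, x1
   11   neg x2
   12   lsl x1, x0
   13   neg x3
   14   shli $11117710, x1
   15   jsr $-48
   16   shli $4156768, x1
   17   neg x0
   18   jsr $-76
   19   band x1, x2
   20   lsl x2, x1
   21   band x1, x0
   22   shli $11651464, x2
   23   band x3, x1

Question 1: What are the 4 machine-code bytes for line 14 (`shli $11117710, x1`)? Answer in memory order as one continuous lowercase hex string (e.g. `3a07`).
line 14 (shli): pack op=0x32:6|rd=1:2|imm=11117710:24 = 0xc9a9a48e; big→ c9 a9 a4 8e

c9a9a48e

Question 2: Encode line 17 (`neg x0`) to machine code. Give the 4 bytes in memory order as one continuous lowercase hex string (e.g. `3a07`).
L17: neg op=0x35:6|rd=0:2|pad=0:24 ⇒ 0xd4000000 ⇒ big d4 00 00 00

d4000000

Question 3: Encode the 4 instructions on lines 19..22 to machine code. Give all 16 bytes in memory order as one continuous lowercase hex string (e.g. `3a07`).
19. band fields op=0x39:6|rd=2:2|rs=1:2|pad=0:22 → word e6400000h → e6 40 00 00
20. lsl fields op=0x29:6|rd=1:2|rs=2:2|pad=0:22 → word a5800000h → a5 80 00 00
21. band fields op=0x39:6|rd=0:2|rs=1:2|pad=0:22 → word e4400000h → e4 40 00 00
22. shli fields op=0x32:6|rd=2:2|imm=11651464:24 → word cab1c988h → ca b1 c9 88

e6400000a5800000e4400000cab1c988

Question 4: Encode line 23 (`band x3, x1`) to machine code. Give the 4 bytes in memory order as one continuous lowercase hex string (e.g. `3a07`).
e5c00000

line 23 (band): pack op=0x39:6|rd=1:2|rs=3:2|pad=0:22 = 0xe5c00000; big→ e5 c0 00 00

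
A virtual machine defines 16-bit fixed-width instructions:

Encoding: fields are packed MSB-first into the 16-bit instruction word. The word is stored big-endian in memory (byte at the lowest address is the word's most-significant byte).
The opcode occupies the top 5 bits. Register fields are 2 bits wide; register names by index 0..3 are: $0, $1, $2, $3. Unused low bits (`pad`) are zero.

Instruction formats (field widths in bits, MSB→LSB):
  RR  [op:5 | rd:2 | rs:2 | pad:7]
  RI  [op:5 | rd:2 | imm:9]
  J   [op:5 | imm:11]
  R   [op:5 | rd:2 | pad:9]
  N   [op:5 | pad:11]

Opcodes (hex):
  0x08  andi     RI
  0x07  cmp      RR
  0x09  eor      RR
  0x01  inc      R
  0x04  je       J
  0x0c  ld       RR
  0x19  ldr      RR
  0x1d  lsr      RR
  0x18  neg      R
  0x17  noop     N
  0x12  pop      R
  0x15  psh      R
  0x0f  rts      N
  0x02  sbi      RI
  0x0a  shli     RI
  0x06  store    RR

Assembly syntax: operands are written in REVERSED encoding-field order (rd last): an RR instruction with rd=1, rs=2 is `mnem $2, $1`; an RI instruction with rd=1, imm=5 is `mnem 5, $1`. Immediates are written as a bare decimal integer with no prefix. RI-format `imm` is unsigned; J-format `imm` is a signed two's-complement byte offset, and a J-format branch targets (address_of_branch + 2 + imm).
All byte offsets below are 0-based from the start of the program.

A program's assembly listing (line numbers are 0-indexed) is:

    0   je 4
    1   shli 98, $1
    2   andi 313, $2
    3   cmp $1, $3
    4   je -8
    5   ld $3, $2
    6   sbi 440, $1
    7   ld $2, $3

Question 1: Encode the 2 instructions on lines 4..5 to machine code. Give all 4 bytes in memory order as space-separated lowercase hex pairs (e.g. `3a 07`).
27 f8 65 80

L4: je op=0x4:5|imm=-8:11 ⇒ 0x27f8 ⇒ big 27 f8
L5: ld op=0xc:5|rd=2:2|rs=3:2|pad=0:7 ⇒ 0x6580 ⇒ big 65 80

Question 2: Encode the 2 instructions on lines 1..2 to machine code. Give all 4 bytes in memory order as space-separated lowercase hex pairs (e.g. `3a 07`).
1. shli fields op=0xa:5|rd=1:2|imm=98:9 → word 5262h → 52 62
2. andi fields op=0x8:5|rd=2:2|imm=313:9 → word 4539h → 45 39

52 62 45 39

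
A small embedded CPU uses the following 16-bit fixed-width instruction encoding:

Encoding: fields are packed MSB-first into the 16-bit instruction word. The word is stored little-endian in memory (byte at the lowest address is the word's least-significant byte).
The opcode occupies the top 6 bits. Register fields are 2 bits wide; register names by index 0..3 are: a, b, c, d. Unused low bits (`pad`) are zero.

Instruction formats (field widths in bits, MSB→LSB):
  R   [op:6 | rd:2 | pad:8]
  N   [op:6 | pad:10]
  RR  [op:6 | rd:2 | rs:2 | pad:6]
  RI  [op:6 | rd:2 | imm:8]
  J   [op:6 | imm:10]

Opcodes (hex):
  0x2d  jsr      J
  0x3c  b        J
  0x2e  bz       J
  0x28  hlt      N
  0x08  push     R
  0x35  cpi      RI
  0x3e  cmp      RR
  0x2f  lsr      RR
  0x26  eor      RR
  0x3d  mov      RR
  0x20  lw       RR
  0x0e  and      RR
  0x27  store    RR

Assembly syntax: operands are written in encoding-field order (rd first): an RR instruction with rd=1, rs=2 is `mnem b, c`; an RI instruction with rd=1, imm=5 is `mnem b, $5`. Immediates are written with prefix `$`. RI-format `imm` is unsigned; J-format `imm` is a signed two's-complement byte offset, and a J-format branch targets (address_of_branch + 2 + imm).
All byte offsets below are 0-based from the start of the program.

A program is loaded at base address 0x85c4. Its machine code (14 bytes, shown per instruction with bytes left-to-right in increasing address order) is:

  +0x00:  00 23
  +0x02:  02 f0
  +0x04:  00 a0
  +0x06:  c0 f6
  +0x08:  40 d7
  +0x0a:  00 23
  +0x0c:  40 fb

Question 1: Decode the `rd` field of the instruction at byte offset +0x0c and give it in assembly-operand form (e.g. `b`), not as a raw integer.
off 0x0c: read 40 fb as little → 0xfb40
  op=0xfb40>>10=0x3e ⇒ cmp (RR)
  [9:8] rd=3 = d
  [7:6] rs=1 = b

d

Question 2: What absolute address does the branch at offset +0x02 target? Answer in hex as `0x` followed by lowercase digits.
0x85ca

[02] 02 f0 → 0xf002
  opcode bits[15:10]=0x3c: b/J
  imm@[9:0]=0x2 ⇒ $2
  target = base 0x85c4 + off 0x02 + 2 + imm 2 = 0x85ca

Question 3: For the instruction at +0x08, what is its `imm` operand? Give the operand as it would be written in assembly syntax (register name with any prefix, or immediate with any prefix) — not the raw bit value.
[08] 40 d7 → 0xd740
  opcode bits[15:10]=0x35: cpi/RI
  rd: (w>>8)&0x3=0x3 → d
  imm: (w>>0)&0xff=0x40 → $64

$64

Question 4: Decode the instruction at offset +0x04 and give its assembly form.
@+04  little-endian(00 a0) = 0xa000
  top 6b → 0x28 → hlt [N]

hlt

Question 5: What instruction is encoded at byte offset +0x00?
@+00  little-endian(00 23) = 0x2300
  op=0x2300>>10=0x8 ⇒ push (R)
  rd: (w>>8)&0x3=0x3 → d

push d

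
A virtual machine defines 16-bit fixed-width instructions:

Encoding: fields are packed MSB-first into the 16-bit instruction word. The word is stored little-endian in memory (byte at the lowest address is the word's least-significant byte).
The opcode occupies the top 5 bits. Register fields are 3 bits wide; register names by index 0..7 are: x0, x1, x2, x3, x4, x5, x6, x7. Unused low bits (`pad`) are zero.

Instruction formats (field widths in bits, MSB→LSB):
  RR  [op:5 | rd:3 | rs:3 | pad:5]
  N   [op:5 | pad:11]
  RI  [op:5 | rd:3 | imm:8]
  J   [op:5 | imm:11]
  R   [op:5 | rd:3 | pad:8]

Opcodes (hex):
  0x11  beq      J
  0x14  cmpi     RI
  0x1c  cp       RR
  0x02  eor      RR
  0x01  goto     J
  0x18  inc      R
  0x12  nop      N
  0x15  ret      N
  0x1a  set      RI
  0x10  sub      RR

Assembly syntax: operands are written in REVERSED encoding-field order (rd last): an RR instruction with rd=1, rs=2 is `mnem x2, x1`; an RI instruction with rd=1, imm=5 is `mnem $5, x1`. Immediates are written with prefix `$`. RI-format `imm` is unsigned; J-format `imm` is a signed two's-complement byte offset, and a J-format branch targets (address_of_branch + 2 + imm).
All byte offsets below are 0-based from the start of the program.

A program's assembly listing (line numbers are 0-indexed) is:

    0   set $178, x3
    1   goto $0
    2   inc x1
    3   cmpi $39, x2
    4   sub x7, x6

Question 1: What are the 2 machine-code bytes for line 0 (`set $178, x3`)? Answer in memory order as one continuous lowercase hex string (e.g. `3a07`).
L0: set op=0x1a:5|rd=3:3|imm=178:8 ⇒ 0xd3b2 ⇒ little b2 d3

b2d3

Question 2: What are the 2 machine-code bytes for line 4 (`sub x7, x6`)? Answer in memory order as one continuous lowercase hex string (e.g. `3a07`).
line 4 (sub): pack op=0x10:5|rd=6:3|rs=7:3|pad=0:5 = 0x86e0; little→ e0 86

e086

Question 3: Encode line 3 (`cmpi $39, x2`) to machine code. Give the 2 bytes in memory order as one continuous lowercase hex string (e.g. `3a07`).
27a2

L3: cmpi op=0x14:5|rd=2:3|imm=39:8 ⇒ 0xa227 ⇒ little 27 a2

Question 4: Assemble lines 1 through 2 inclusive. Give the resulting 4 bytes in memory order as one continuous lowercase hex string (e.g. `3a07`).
L1: goto op=0x1:5|imm=0:11 ⇒ 0x0800 ⇒ little 00 08
L2: inc op=0x18:5|rd=1:3|pad=0:8 ⇒ 0xc100 ⇒ little 00 c1

000800c1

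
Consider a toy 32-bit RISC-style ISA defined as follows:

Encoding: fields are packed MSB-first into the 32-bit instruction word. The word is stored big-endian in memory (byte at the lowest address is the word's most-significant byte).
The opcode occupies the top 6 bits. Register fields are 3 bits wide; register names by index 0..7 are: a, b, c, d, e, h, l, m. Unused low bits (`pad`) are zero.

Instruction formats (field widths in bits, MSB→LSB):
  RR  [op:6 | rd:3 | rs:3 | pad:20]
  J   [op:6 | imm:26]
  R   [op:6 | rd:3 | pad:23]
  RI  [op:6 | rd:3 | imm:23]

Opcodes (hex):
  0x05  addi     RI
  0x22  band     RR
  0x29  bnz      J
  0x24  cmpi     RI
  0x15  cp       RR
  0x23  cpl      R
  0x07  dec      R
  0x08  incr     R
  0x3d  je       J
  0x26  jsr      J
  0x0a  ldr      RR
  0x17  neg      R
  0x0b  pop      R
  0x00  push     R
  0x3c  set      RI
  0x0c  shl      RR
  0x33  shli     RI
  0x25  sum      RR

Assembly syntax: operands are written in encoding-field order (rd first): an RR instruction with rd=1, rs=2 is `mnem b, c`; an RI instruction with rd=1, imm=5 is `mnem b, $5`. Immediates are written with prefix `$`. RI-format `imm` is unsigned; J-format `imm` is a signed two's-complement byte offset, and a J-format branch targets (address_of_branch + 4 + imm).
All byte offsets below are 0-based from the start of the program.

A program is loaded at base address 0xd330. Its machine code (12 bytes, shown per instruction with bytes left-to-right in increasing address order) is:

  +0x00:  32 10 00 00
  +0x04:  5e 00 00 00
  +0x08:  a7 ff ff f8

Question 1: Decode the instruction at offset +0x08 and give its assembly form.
off 0x08: read a7 ff ff f8 as big → 0xa7fffff8
  opcode bits[31:26]=0x29: bnz/J
  imm@[25:0]=0x3fffff8 (s26→-8) ⇒ $-8

bnz $-8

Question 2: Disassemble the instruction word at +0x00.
@+00  big-endian(32 10 00 00) = 0x32100000
  op=0x32100000>>26=0xc ⇒ shl (RR)
  [25:23] rd=4 = e
  [22:20] rs=1 = b

shl e, b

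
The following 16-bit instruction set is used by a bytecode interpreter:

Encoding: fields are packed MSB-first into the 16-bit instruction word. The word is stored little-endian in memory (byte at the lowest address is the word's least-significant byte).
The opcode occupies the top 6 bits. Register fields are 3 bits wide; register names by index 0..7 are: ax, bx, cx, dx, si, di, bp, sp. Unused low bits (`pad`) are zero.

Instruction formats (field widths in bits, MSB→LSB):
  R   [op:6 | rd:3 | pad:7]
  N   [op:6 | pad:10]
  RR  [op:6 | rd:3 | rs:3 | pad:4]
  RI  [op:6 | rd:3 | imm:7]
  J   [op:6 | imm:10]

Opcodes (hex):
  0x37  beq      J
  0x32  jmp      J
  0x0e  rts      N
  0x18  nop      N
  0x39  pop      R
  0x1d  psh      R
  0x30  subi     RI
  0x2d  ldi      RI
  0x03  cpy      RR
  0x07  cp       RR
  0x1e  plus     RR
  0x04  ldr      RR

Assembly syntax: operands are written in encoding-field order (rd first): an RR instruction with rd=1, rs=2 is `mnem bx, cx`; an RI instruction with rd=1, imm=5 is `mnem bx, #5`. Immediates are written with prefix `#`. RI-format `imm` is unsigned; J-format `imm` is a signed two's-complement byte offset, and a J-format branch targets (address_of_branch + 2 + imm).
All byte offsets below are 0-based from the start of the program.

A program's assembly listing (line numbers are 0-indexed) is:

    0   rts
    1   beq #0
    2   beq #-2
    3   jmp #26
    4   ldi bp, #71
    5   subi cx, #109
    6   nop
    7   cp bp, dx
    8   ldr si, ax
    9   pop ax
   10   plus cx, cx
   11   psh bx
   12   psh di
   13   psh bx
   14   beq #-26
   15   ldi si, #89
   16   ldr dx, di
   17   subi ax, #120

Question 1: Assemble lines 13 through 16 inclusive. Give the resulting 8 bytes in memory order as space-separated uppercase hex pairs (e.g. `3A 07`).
80 74 E6 DF 59 B6 D0 11

L13: psh op=0x1d:6|rd=1:3|pad=0:7 ⇒ 0x7480 ⇒ little 80 74
L14: beq op=0x37:6|imm=-26:10 ⇒ 0xdfe6 ⇒ little e6 df
L15: ldi op=0x2d:6|rd=4:3|imm=89:7 ⇒ 0xb659 ⇒ little 59 b6
L16: ldr op=0x4:6|rd=3:3|rs=5:3|pad=0:4 ⇒ 0x11d0 ⇒ little d0 11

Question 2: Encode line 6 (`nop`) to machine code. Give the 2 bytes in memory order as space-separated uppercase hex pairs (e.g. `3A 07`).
L6: nop op=0x18:6|pad=0:10 ⇒ 0x6000 ⇒ little 00 60

00 60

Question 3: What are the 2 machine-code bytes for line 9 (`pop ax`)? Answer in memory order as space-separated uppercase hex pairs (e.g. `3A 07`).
00 E4

L9: pop op=0x39:6|rd=0:3|pad=0:7 ⇒ 0xe400 ⇒ little 00 e4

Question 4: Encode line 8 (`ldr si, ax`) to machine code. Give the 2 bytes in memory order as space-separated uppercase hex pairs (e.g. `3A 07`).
line 8 (ldr): pack op=0x4:6|rd=4:3|rs=0:3|pad=0:4 = 0x1200; little→ 00 12

00 12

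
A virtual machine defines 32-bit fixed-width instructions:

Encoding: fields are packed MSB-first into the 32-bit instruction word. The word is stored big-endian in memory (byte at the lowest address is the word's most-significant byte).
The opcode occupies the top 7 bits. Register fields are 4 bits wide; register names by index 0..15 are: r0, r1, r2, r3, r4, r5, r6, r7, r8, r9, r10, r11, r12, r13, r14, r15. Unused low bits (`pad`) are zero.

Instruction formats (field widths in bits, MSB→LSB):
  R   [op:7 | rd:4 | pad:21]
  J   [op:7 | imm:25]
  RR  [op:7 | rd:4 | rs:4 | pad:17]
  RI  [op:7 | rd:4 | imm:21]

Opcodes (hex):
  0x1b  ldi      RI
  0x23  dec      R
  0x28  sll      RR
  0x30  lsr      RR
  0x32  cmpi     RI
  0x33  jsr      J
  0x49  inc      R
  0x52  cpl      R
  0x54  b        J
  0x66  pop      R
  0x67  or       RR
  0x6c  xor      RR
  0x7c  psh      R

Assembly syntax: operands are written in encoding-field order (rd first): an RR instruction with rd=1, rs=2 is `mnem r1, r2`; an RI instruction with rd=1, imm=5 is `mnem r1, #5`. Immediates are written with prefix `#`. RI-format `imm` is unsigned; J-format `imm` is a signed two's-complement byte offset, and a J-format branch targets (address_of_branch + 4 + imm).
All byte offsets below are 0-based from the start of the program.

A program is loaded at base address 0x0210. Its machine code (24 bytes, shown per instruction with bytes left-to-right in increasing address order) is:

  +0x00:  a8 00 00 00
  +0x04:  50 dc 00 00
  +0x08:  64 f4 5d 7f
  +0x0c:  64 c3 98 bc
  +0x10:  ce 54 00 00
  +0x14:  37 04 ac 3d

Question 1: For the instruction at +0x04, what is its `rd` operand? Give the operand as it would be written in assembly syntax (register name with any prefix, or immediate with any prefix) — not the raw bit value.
r6

@+04  big-endian(50 dc 00 00) = 0x50dc0000
  top 7b → 0x28 → sll [RR]
  [24:21] rd=6 = r6
  [20:17] rs=14 = r14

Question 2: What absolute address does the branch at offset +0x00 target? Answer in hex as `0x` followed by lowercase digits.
off 0x00: read a8 00 00 00 as big → 0xa8000000
  top 7b → 0x54 → b [J]
  imm: (w>>0)&0x1ffffff=0x0 → #0
  target = base 0x0210 + off 0x00 + 4 + imm 0 = 0x0214

0x0214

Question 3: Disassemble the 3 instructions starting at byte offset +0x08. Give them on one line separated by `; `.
+0x08: 64 f4 5d 7f ⇒ word 0x64f45d7f (big)
  op=0x64f45d7f>>25=0x32 ⇒ cmpi (RI)
  [24:21] rd=7 = r7
  [20:0] imm=1334655 = #1334655
+0x0c: 64 c3 98 bc ⇒ word 0x64c398bc (big)
  op=0x64c398bc>>25=0x32 ⇒ cmpi (RI)
  [24:21] rd=6 = r6
  [20:0] imm=235708 = #235708
+0x10: ce 54 00 00 ⇒ word 0xce540000 (big)
  op=0xce540000>>25=0x67 ⇒ or (RR)
  [24:21] rd=2 = r2
  [20:17] rs=10 = r10

cmpi r7, #1334655; cmpi r6, #235708; or r2, r10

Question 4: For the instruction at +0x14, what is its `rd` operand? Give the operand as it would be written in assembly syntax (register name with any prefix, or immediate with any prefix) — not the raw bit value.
[14] 37 04 ac 3d → 0x3704ac3d
  opcode bits[31:25]=0x1b: ldi/RI
  rd: (w>>21)&0xf=0x8 → r8
  imm: (w>>0)&0x1fffff=0x4ac3d → #306237

r8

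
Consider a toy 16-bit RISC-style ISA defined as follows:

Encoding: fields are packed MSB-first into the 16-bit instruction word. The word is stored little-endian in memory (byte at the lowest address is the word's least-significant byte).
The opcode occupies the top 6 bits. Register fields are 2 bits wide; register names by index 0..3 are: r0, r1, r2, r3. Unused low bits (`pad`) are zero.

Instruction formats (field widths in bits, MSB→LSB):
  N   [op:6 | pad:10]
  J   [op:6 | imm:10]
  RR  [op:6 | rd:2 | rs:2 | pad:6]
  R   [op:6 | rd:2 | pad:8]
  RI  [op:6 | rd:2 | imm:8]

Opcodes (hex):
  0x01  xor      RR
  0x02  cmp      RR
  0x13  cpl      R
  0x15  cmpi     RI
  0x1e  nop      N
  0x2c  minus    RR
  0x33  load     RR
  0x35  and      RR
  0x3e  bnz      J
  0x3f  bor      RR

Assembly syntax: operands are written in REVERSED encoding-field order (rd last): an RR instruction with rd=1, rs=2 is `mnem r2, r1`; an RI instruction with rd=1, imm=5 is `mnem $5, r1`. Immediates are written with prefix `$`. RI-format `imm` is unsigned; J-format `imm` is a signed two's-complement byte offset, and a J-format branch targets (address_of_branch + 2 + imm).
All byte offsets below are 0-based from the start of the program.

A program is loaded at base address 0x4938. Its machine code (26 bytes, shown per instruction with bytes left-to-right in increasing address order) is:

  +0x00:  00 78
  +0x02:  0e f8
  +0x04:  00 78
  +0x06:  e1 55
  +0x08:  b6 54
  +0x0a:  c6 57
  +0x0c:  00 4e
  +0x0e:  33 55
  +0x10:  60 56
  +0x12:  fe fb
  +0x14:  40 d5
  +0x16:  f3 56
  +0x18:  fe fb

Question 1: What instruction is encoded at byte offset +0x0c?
cpl r2

+0x0c: 00 4e ⇒ word 0x4e00 (little)
  opcode bits[15:10]=0x13: cpl/R
  rd@[9:8]=0x2 ⇒ r2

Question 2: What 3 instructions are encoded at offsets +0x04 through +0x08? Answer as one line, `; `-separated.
nop; cmpi $225, r1; cmpi $182, r0

@+04  little-endian(00 78) = 0x7800
  top 6b → 0x1e → nop [N]
@+06  little-endian(e1 55) = 0x55e1
  top 6b → 0x15 → cmpi [RI]
  rd: (w>>8)&0x3=0x1 → r1
  imm: (w>>0)&0xff=0xe1 → $225
@+08  little-endian(b6 54) = 0x54b6
  top 6b → 0x15 → cmpi [RI]
  rd: (w>>8)&0x3=0x0 → r0
  imm: (w>>0)&0xff=0xb6 → $182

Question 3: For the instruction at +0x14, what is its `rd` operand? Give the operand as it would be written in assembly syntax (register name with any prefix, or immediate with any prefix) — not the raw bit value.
@+14  little-endian(40 d5) = 0xd540
  op=0xd540>>10=0x35 ⇒ and (RR)
  rd: (w>>8)&0x3=0x1 → r1
  rs: (w>>6)&0x3=0x1 → r1

r1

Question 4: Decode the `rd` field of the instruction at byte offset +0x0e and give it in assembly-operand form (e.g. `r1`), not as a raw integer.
+0x0e: 33 55 ⇒ word 0x5533 (little)
  opcode bits[15:10]=0x15: cmpi/RI
  rd: (w>>8)&0x3=0x1 → r1
  imm: (w>>0)&0xff=0x33 → $51

r1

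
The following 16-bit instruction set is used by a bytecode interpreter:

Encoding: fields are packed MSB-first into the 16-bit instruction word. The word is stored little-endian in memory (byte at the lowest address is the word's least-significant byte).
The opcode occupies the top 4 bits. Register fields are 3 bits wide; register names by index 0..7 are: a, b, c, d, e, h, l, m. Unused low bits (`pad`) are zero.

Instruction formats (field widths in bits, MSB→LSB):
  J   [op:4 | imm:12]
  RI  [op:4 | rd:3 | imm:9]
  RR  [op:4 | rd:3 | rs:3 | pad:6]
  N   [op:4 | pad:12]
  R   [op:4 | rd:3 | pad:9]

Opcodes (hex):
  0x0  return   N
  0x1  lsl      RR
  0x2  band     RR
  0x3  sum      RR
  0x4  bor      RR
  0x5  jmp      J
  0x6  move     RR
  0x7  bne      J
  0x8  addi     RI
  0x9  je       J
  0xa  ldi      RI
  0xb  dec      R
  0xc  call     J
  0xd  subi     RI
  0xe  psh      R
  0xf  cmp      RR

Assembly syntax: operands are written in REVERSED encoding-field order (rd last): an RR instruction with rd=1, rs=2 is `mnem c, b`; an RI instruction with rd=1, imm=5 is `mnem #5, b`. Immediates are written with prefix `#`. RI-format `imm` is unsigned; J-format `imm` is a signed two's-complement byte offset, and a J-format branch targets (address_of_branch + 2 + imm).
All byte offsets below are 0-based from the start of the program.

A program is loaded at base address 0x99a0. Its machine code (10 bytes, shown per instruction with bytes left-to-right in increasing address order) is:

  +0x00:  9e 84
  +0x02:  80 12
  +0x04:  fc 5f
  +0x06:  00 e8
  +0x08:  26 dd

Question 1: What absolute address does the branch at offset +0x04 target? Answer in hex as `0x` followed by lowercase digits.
off 0x04: read fc 5f as little → 0x5ffc
  op=0x5ffc>>12=0x5 ⇒ jmp (J)
  [11:0] imm=4092 (s12→-4) = #-4
  target = base 0x99a0 + off 0x04 + 2 + imm -4 = 0x99a2

0x99a2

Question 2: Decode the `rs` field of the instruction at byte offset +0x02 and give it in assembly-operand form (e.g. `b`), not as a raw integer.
c

[02] 80 12 → 0x1280
  op=0x1280>>12=0x1 ⇒ lsl (RR)
  [11:9] rd=1 = b
  [8:6] rs=2 = c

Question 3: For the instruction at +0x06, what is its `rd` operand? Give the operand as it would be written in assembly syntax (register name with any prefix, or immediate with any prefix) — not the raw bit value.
e

+0x06: 00 e8 ⇒ word 0xe800 (little)
  top 4b → 0xe → psh [R]
  [11:9] rd=4 = e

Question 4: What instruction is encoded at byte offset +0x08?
@+08  little-endian(26 dd) = 0xdd26
  opcode bits[15:12]=0xd: subi/RI
  [11:9] rd=6 = l
  [8:0] imm=294 = #294

subi #294, l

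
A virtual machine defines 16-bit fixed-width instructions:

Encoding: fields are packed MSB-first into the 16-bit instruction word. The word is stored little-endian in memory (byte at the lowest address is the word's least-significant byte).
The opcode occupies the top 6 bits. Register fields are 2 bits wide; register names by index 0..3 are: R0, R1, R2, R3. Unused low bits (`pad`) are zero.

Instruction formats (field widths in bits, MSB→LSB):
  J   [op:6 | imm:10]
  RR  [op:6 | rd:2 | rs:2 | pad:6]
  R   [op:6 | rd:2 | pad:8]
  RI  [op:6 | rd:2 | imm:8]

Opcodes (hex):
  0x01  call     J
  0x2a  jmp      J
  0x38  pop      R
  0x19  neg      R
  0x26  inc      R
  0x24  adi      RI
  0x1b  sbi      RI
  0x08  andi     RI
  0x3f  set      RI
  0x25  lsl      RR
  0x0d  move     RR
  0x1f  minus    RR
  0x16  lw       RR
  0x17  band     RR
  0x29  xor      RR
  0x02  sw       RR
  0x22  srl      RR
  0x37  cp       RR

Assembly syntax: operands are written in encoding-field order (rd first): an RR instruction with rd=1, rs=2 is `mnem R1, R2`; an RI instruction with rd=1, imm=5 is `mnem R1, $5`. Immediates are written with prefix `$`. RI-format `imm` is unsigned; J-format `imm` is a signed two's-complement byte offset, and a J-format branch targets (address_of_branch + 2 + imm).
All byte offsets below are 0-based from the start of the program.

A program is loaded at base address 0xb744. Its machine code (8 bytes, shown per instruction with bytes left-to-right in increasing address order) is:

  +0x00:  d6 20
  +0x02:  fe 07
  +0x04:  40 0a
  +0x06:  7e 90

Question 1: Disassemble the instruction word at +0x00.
@+00  little-endian(d6 20) = 0x20d6
  op=0x20d6>>10=0x8 ⇒ andi (RI)
  [9:8] rd=0 = R0
  [7:0] imm=214 = $214

andi R0, $214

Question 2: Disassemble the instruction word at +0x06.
adi R0, $126

off 0x06: read 7e 90 as little → 0x907e
  top 6b → 0x24 → adi [RI]
  rd: (w>>8)&0x3=0x0 → R0
  imm: (w>>0)&0xff=0x7e → $126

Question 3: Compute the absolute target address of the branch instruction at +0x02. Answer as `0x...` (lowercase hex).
@+02  little-endian(fe 07) = 0x07fe
  opcode bits[15:10]=0x1: call/J
  imm@[9:0]=0x3fe (s10→-2) ⇒ $-2
  target = base 0xb744 + off 0x02 + 2 + imm -2 = 0xb746

0xb746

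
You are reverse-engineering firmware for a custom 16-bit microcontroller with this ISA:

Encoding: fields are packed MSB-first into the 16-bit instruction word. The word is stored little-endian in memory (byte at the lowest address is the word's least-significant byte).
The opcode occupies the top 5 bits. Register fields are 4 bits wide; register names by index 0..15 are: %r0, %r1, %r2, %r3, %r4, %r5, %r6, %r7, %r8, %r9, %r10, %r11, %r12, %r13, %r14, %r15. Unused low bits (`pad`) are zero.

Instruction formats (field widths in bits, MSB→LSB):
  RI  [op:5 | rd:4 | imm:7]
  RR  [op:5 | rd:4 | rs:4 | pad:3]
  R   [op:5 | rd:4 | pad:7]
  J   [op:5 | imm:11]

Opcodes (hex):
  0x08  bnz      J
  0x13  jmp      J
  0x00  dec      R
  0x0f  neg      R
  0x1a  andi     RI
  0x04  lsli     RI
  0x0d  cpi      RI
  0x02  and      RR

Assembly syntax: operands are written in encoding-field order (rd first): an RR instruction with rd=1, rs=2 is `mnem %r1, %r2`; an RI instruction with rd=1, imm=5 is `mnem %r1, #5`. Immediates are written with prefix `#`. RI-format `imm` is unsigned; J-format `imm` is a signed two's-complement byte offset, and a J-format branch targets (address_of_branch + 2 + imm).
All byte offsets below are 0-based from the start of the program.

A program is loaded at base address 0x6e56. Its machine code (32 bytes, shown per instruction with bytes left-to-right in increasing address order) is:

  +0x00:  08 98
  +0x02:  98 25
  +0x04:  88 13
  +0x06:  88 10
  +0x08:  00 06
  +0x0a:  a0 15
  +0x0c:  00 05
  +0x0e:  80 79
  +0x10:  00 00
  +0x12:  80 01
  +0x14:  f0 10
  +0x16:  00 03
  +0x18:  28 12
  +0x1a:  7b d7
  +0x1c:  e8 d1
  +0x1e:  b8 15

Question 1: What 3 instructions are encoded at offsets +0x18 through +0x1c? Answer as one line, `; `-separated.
and %r4, %r5; andi %r14, #123; andi %r3, #104

@+18  little-endian(28 12) = 0x1228
  opcode bits[15:11]=0x2: and/RR
  rd@[10:7]=0x4 ⇒ %r4
  rs@[6:3]=0x5 ⇒ %r5
@+1a  little-endian(7b d7) = 0xd77b
  opcode bits[15:11]=0x1a: andi/RI
  rd@[10:7]=0xe ⇒ %r14
  imm@[6:0]=0x7b ⇒ #123
@+1c  little-endian(e8 d1) = 0xd1e8
  opcode bits[15:11]=0x1a: andi/RI
  rd@[10:7]=0x3 ⇒ %r3
  imm@[6:0]=0x68 ⇒ #104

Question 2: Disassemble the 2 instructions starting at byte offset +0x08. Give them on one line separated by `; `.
dec %r12; and %r11, %r4

off 0x08: read 00 06 as little → 0x0600
  opcode bits[15:11]=0x0: dec/R
  rd@[10:7]=0xc ⇒ %r12
off 0x0a: read a0 15 as little → 0x15a0
  opcode bits[15:11]=0x2: and/RR
  rd@[10:7]=0xb ⇒ %r11
  rs@[6:3]=0x4 ⇒ %r4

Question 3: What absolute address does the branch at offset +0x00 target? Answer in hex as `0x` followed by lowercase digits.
[00] 08 98 → 0x9808
  opcode bits[15:11]=0x13: jmp/J
  [10:0] imm=8 = #8
  target = base 0x6e56 + off 0x00 + 2 + imm 8 = 0x6e60

0x6e60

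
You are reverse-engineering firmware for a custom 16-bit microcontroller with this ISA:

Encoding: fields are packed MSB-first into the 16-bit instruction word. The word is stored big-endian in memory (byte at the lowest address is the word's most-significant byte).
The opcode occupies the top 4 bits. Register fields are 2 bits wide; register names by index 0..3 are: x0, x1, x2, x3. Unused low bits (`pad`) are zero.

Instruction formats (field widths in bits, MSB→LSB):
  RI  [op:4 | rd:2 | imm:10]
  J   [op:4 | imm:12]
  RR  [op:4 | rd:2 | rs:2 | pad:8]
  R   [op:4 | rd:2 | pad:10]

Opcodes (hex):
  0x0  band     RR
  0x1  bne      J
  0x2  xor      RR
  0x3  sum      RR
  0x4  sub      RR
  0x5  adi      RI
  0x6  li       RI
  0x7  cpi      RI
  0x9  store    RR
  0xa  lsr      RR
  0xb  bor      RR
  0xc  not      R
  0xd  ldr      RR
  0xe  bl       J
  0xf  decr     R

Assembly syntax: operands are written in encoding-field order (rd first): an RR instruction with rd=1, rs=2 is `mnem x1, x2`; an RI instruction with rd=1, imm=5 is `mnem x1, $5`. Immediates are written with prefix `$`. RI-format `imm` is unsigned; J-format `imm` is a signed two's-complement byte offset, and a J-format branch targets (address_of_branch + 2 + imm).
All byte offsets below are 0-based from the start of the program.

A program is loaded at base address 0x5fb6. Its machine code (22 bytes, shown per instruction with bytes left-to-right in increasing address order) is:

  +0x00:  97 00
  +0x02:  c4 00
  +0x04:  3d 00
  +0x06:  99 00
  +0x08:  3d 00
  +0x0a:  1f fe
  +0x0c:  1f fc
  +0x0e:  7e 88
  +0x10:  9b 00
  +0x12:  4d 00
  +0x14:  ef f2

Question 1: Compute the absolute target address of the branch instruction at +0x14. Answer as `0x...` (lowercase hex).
0x5fbe

@+14  big-endian(ef f2) = 0xeff2
  op=0xeff2>>12=0xe ⇒ bl (J)
  imm@[11:0]=0xff2 (s12→-14) ⇒ $-14
  target = base 0x5fb6 + off 0x14 + 2 + imm -14 = 0x5fbe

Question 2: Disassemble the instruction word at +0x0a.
[0a] 1f fe → 0x1ffe
  op=0x1ffe>>12=0x1 ⇒ bne (J)
  imm@[11:0]=0xffe (s12→-2) ⇒ $-2

bne $-2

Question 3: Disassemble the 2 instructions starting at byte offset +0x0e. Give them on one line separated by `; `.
cpi x3, $648; store x2, x3

off 0x0e: read 7e 88 as big → 0x7e88
  op=0x7e88>>12=0x7 ⇒ cpi (RI)
  rd@[11:10]=0x3 ⇒ x3
  imm@[9:0]=0x288 ⇒ $648
off 0x10: read 9b 00 as big → 0x9b00
  op=0x9b00>>12=0x9 ⇒ store (RR)
  rd@[11:10]=0x2 ⇒ x2
  rs@[9:8]=0x3 ⇒ x3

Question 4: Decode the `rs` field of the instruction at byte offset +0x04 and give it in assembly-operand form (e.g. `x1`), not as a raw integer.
off 0x04: read 3d 00 as big → 0x3d00
  op=0x3d00>>12=0x3 ⇒ sum (RR)
  [11:10] rd=3 = x3
  [9:8] rs=1 = x1

x1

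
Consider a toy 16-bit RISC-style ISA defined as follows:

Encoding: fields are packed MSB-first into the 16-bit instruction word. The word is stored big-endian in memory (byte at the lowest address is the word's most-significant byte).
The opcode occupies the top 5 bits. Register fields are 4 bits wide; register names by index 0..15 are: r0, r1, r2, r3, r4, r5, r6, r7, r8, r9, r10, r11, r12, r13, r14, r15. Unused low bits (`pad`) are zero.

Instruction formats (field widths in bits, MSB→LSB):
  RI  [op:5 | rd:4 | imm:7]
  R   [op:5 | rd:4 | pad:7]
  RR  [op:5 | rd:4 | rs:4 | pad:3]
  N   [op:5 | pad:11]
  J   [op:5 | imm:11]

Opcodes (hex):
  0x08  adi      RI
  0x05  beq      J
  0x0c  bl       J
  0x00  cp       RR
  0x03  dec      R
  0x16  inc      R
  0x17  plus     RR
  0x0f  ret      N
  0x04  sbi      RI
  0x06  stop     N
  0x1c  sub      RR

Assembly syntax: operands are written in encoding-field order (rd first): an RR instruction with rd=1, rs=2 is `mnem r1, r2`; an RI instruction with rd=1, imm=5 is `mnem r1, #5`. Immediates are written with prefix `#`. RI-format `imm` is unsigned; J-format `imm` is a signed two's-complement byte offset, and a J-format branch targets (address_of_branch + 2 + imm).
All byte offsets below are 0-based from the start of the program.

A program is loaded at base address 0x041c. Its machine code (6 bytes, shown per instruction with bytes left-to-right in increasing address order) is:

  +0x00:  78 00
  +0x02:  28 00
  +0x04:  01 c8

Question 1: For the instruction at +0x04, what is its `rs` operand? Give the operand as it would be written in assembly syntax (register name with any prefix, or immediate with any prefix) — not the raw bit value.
+0x04: 01 c8 ⇒ word 0x01c8 (big)
  op=0x01c8>>11=0x0 ⇒ cp (RR)
  rd: (w>>7)&0xf=0x3 → r3
  rs: (w>>3)&0xf=0x9 → r9

r9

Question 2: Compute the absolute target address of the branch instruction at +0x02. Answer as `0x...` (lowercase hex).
[02] 28 00 → 0x2800
  top 5b → 0x5 → beq [J]
  [10:0] imm=0 = #0
  target = base 0x041c + off 0x02 + 2 + imm 0 = 0x0420

0x0420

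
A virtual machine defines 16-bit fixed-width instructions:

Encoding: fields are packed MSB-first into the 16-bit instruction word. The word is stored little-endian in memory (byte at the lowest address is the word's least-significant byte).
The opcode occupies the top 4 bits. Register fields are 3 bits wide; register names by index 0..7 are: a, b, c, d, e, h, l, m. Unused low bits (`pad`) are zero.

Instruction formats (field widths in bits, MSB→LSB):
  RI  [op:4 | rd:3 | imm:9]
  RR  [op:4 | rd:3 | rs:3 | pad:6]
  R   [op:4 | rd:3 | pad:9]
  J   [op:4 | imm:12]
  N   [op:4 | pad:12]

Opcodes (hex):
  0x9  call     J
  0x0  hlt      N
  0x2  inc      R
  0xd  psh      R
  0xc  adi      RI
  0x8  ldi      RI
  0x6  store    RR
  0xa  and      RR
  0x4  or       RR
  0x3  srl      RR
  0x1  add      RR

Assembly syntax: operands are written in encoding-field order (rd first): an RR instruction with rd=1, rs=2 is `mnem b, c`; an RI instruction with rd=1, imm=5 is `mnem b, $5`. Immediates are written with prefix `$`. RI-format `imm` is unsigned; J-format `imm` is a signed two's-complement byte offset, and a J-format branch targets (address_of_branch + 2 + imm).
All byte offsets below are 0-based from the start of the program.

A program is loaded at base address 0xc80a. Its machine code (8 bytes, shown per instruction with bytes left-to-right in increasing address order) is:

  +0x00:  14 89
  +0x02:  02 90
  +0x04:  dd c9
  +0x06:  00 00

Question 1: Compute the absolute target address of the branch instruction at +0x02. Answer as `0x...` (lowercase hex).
+0x02: 02 90 ⇒ word 0x9002 (little)
  top 4b → 0x9 → call [J]
  [11:0] imm=2 = $2
  target = base 0xc80a + off 0x02 + 2 + imm 2 = 0xc810

0xc810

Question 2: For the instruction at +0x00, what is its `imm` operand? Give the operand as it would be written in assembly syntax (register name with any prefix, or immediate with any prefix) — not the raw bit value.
$276

@+00  little-endian(14 89) = 0x8914
  op=0x8914>>12=0x8 ⇒ ldi (RI)
  rd@[11:9]=0x4 ⇒ e
  imm@[8:0]=0x114 ⇒ $276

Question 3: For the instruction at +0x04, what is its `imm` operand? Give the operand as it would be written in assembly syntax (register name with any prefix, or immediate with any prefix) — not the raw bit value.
$477

@+04  little-endian(dd c9) = 0xc9dd
  opcode bits[15:12]=0xc: adi/RI
  rd@[11:9]=0x4 ⇒ e
  imm@[8:0]=0x1dd ⇒ $477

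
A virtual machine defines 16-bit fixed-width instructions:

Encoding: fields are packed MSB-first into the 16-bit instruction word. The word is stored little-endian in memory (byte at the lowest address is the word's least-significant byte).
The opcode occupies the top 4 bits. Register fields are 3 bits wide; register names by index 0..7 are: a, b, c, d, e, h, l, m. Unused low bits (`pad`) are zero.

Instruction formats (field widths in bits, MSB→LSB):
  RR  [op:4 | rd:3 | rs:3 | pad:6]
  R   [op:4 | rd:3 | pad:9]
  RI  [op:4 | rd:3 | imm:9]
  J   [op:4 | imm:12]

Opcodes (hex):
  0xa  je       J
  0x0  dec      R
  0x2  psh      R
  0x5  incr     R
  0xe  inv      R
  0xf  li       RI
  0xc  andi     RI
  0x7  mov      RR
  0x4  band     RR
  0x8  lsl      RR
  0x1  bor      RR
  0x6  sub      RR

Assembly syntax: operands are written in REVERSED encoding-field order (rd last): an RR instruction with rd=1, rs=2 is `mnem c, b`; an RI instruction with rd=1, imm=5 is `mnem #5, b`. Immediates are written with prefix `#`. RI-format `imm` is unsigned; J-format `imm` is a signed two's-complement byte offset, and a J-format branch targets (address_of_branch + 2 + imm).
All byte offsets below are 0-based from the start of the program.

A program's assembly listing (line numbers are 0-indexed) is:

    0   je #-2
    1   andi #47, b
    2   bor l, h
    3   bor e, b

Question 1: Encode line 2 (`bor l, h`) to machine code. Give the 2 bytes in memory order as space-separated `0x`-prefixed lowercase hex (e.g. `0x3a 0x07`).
0x80 0x1b

L2: bor op=0x1:4|rd=5:3|rs=6:3|pad=0:6 ⇒ 0x1b80 ⇒ little 80 1b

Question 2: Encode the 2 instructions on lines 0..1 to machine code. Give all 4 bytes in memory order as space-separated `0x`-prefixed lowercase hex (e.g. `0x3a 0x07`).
0xfe 0xaf 0x2f 0xc2

L0: je op=0xa:4|imm=-2:12 ⇒ 0xaffe ⇒ little fe af
L1: andi op=0xc:4|rd=1:3|imm=47:9 ⇒ 0xc22f ⇒ little 2f c2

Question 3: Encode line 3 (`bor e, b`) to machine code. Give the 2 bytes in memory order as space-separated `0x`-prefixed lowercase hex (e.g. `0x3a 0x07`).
L3: bor op=0x1:4|rd=1:3|rs=4:3|pad=0:6 ⇒ 0x1300 ⇒ little 00 13

0x00 0x13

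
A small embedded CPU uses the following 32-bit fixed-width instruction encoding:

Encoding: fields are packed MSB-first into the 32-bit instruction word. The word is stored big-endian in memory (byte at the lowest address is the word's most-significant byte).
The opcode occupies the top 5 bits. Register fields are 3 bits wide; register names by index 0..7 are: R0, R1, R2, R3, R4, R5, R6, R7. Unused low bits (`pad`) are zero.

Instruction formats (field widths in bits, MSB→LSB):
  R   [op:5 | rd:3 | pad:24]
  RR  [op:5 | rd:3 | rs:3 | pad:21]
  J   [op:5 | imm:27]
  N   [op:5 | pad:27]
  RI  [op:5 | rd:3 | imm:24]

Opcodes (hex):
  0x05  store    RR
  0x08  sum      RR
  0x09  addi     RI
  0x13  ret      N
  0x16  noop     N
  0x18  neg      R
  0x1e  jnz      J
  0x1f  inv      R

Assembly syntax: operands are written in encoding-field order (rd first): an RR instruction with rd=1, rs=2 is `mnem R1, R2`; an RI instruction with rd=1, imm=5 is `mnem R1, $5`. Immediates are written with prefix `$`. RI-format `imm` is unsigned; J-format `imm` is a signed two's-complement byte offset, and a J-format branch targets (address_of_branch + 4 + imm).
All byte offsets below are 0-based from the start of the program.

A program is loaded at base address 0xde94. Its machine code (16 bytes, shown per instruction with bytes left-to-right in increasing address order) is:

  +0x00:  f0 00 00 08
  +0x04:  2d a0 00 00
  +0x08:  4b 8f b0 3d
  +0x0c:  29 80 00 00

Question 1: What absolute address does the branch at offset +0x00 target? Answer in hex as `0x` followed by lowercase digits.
+0x00: f0 00 00 08 ⇒ word 0xf0000008 (big)
  opcode bits[31:27]=0x1e: jnz/J
  [26:0] imm=8 = $8
  target = base 0xde94 + off 0x00 + 4 + imm 8 = 0xdea0

0xdea0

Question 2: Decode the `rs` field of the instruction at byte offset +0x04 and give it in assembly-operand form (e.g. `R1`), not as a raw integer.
R5

off 0x04: read 2d a0 00 00 as big → 0x2da00000
  opcode bits[31:27]=0x5: store/RR
  rd@[26:24]=0x5 ⇒ R5
  rs@[23:21]=0x5 ⇒ R5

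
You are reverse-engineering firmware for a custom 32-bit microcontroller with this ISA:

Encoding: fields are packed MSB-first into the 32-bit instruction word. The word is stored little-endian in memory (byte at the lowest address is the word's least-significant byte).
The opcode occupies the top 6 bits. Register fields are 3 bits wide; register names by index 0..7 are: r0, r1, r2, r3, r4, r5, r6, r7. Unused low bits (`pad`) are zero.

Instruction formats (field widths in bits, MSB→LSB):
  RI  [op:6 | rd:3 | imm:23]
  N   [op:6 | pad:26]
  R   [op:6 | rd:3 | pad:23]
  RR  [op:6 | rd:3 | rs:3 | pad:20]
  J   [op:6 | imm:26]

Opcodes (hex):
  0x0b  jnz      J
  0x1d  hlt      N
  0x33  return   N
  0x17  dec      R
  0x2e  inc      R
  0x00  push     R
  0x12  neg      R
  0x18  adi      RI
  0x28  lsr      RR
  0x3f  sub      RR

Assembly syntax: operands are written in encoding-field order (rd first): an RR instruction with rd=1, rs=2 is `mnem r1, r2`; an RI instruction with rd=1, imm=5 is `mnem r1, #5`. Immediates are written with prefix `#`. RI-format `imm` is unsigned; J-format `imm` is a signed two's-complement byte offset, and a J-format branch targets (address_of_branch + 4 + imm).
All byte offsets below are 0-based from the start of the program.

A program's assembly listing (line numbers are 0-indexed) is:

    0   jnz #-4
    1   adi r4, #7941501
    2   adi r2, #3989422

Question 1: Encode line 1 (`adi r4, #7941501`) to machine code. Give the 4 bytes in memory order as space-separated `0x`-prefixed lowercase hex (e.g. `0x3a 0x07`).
0x7d 0x2d 0x79 0x62

1. adi fields op=0x18:6|rd=4:3|imm=7941501:23 → word 62792d7dh → 7d 2d 79 62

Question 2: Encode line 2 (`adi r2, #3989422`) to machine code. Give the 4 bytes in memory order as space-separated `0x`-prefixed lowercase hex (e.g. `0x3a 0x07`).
0xae 0xdf 0x3c 0x61

line 2 (adi): pack op=0x18:6|rd=2:3|imm=3989422:23 = 0x613cdfae; little→ ae df 3c 61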